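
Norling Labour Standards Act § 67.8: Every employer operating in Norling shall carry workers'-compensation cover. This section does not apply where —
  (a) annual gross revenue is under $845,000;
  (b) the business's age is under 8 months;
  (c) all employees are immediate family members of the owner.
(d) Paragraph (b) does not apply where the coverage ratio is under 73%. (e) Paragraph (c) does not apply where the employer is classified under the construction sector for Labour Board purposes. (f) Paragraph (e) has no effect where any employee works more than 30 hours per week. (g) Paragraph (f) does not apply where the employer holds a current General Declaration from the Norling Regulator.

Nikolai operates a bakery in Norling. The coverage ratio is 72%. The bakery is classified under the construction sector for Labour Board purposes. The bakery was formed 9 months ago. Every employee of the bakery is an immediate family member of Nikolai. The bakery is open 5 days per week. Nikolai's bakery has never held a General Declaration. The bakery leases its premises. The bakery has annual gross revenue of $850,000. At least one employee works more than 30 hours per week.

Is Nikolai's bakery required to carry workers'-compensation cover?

No — exception (c) applies; Nikolai's bakery is not required to carry workers'-compensation cover.

Exception (a) requires that annual gross revenue is under $845,000; but annual gross revenue is $850,000, not under $845,000, so (a) is unavailable.
Exception (b) does not apply: the business's age is 9 months, not under 8 months.
Exception (c)'s conditions are all satisfied: every employee is an immediate family member. As to paragraphs (e)–(g): (e) would limit (c) — the bakery is classified under the construction sector — but (f) sets (e) aside: (f) operates against (e): at least one employee exceeds 30 hours/week. (g) is not triggered (the General Declaration is not current), so (f) stands. Exception (c) stands.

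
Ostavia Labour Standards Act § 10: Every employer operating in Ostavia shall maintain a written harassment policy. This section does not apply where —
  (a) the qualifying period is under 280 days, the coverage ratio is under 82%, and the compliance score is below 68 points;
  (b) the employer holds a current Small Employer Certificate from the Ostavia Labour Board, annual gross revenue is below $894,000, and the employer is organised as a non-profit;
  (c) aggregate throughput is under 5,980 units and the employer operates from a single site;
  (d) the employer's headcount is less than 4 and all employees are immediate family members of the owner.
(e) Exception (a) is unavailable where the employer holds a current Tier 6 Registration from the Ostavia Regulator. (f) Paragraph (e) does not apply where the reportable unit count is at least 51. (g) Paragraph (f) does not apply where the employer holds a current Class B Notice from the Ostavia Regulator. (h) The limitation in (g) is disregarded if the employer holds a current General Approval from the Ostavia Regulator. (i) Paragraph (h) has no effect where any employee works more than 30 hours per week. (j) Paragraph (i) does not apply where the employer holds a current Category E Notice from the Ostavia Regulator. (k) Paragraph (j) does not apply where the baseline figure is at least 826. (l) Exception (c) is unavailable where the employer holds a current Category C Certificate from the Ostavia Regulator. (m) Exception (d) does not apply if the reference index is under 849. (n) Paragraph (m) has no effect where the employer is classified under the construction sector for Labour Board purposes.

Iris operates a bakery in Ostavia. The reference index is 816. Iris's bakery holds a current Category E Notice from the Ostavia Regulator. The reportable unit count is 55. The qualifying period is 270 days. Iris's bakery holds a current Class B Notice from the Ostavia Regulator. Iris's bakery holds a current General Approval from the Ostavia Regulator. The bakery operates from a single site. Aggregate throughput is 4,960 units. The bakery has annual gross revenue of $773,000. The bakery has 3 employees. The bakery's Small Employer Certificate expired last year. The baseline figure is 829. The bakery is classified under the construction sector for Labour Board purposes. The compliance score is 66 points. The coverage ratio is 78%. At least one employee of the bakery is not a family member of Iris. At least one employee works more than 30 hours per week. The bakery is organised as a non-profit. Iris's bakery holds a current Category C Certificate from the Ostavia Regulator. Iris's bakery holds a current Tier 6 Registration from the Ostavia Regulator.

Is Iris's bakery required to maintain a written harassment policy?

Yes — Iris's bakery must maintain a written harassment policy.

Exception (a): the qualifying period is 270 days, under the 280 days limit; the coverage ratio is 78%, under the 82% limit; the compliance score is 66 points, below the 68 points limit — every condition holds. However, paragraphs (e)–(k) must be considered: (e) operates — a current Tier 6 Registration is held. (f) is engaged (the reportable unit count is 55, meeting the 51 threshold), but is displaced by (g): (g) operates against (f): a current Class B Notice is held. (h) would limit (g) — a current General Approval is held — but (i) sets (h) aside: (i) is triggered — at least one employee exceeds 30 hours/week. (j) is triggered (a current Category E Notice is held), but is set aside by (k): (k) operates — the baseline figure is 829, meeting the 826 threshold. (a) is therefore removed.
Exception (b) requires that the employer holds a current Small Employer Certificate from the Ostavia Labour Board; but the Small Employer Certificate has expired, so (b) is unavailable.
Exception (c)'s conditions are all satisfied: aggregate throughput is 4,960 units, under the 5,980 units limit; the employer operates from a single site. However, paragraph (l) must be considered: (l) operates against (c): a current Category C Certificate is held. So (c) is unavailable.
Exception (d) requires that all employees are immediate family members of the owner; but at least one employee is not a family member, so (d) is unavailable.
No exception applies. The general rule governs.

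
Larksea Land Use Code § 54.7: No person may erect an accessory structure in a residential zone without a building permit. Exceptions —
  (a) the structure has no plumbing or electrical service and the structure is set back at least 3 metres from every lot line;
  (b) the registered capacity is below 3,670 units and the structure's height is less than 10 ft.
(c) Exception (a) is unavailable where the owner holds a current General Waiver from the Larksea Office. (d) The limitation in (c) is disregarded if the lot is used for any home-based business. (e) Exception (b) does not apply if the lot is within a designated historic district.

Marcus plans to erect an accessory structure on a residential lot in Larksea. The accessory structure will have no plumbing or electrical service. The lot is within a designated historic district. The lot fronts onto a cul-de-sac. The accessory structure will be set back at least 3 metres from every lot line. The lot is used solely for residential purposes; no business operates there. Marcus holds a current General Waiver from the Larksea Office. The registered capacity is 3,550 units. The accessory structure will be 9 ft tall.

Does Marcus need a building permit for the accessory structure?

Exception (a): there is no plumbing or electrical service; the setback is at least 3 m on every side — every condition holds. But applying paragraphs (c)–(d): (c) applies — a current General Waiver is held. (d), which would lift (c), is not engaged — the lot is solely residential. So (a) is unavailable.
Exception (b): the registered capacity is 3,550 units, below the 3,670 units limit; the structure's height is 9 ft, less than the 10 ft limit — every condition holds. But: (e) operates against (b): the lot is in a historic district. (b) is therefore removed.
Every exception is unavailable, so the rule governs.

Yes — Marcus must obtain a building permit.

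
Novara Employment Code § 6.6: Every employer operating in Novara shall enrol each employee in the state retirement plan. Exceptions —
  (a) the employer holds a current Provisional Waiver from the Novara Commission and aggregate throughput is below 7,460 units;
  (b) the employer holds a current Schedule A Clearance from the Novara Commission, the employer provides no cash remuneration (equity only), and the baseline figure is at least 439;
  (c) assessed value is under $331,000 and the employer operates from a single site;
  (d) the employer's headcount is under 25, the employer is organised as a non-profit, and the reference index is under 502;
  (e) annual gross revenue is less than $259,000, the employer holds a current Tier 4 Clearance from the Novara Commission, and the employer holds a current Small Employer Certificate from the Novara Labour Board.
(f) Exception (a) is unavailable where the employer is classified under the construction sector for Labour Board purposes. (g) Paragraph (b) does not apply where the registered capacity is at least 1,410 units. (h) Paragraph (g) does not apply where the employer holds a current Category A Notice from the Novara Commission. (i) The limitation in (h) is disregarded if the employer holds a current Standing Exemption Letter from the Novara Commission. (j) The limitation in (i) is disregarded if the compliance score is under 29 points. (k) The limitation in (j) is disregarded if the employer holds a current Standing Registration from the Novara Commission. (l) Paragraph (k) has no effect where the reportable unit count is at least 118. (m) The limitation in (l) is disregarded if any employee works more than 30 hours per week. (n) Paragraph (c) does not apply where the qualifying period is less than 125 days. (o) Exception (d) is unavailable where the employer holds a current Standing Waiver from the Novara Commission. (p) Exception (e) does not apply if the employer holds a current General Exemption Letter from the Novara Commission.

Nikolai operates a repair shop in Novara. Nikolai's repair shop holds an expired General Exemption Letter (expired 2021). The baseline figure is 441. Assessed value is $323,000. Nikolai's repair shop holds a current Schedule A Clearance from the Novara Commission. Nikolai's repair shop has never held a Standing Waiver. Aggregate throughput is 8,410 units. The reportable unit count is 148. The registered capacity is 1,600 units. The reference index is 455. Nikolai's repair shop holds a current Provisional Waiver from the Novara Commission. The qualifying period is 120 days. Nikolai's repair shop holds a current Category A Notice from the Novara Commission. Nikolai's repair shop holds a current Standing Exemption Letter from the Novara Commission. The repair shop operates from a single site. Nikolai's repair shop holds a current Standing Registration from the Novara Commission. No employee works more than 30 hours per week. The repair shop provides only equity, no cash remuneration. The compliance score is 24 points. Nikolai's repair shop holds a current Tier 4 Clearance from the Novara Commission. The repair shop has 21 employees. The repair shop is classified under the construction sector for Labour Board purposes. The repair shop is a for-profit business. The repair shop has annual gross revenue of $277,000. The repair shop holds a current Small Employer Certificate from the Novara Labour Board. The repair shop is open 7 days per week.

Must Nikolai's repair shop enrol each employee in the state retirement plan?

Exception (a) does not apply: aggregate throughput is 8,410 units, not below 7,460 units.
Exception (b) is satisfied on its face — a current Schedule A Clearance is held; remuneration is equity-only; the baseline figure is 441, meeting the 439 threshold. Under paragraphs (g)–(m): (g) would limit (b) — the registered capacity is 1,600 units, meeting the 1,410 units threshold — but (h) sets (g) aside: (h) applies — a current Category A Notice is held. (i) is engaged (a current Standing Exemption Letter is held), but is set aside by (j): (j) operates against (i): the compliance score is 24 points, under the 29 points limit. (k) would limit (j) — a current Standing Registration is held — but (l) sets (k) aside: (l) operates — the reportable unit count is 148, meeting the 118 threshold. (m), which would lift (l), does not operate here — no employee exceeds 30 hours/week. So (b) applies.
Exception (c)'s conditions are all satisfied: assessed value is $323,000, under the $331,000 limit; the employer operates from a single site. Turning to paragraph (n): (n) operates against (c): the qualifying period is 120 days, less than the 125 days limit. So (c) is unavailable.
Exception (d) does not apply: the employer is for-profit.
Exception (e) requires that annual gross revenue is less than $259,000; but annual gross revenue is $277,000, not less than $259,000, so (e) is unavailable.

No — exception (b) applies; Nikolai's repair shop is not required to enrol each employee in the state retirement plan.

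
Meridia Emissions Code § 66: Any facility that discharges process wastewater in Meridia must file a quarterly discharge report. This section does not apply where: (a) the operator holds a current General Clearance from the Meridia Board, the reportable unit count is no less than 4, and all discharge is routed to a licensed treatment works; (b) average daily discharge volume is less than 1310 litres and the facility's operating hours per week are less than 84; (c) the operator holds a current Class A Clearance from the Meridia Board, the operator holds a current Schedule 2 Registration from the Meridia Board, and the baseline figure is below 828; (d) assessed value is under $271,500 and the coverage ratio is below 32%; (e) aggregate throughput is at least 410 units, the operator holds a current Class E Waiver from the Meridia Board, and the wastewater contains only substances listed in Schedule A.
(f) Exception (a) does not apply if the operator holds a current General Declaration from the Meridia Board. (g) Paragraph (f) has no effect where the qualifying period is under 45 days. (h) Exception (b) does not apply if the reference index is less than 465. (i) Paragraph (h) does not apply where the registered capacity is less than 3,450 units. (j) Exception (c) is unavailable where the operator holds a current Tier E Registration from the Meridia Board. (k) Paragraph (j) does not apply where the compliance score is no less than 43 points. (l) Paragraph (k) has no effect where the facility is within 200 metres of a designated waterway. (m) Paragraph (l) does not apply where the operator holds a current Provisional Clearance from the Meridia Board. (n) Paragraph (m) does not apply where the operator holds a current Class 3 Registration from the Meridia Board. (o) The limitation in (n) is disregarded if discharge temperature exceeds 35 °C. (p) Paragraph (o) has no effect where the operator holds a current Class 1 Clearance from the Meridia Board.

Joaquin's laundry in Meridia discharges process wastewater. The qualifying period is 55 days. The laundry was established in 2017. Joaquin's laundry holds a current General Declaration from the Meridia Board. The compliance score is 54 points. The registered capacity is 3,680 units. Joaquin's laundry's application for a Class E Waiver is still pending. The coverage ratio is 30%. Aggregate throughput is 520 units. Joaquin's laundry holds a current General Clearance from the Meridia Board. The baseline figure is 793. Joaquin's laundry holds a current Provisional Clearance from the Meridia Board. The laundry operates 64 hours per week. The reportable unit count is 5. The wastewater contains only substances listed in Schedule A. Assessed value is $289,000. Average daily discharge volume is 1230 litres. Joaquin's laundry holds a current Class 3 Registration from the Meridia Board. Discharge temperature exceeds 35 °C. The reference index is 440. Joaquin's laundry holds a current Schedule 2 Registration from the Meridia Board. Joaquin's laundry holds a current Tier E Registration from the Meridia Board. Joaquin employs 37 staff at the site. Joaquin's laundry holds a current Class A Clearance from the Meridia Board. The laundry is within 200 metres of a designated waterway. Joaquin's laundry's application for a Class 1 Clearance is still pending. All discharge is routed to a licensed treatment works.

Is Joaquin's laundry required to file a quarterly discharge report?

No — exception (c) applies; Joaquin's laundry is not required to file a quarterly discharge report.

Exception (a): a current General Clearance is held; the reportable unit count is 5, meeting the 4 threshold; discharge is routed to a licensed treatment works — every condition holds. However, paragraphs (f)–(g) must be considered: (f) operates — a current General Declaration is held. (g) is not engaged (the qualifying period is 55 days, not under 45 days), so (f) stands. (a) is therefore removed.
Exception (b) is satisfied on its face — average daily discharge volume is 1230 litres, less than the 1310 litres limit; the facility's operating hours per week are 64, less than the 84 limit. But applying paragraphs (h)–(i): (h) operates against (b): the reference index is 440, less than the 465 limit. (i) is not engaged (the registered capacity is 3,680 units, not less than 3,450 units), so (h) stands. (b) is therefore removed.
Exception (c): a current Class A Clearance is held; a current Schedule 2 Registration is held; the baseline figure is 793, below the 828 limit — every condition holds. Under paragraphs (j)–(p): (j) is engaged (a current Tier E Registration is held), but is set aside by (k): (k) is triggered — the compliance score is 54 points, meeting the 43 points threshold. (l) is engaged (the laundry is within 200 m of a designated waterway), but is itself disapplied by (m): (m) is engaged — a current Provisional Clearance is held. (n) operates (a current Class 3 Registration is held), but is overridden by (o): (o) is engaged — discharge temperature exceeds 35 °C. (p) is not engaged (the Class 1 Clearance is not current), so (o) stands. (c) remains available.
Exception (d) fails — assessed value is $289,000, not under $271,500.
Exception (e) requires that the operator holds a current Class E Waiver from the Meridia Board; but there is no Class E Waiver in force, so (e) is unavailable.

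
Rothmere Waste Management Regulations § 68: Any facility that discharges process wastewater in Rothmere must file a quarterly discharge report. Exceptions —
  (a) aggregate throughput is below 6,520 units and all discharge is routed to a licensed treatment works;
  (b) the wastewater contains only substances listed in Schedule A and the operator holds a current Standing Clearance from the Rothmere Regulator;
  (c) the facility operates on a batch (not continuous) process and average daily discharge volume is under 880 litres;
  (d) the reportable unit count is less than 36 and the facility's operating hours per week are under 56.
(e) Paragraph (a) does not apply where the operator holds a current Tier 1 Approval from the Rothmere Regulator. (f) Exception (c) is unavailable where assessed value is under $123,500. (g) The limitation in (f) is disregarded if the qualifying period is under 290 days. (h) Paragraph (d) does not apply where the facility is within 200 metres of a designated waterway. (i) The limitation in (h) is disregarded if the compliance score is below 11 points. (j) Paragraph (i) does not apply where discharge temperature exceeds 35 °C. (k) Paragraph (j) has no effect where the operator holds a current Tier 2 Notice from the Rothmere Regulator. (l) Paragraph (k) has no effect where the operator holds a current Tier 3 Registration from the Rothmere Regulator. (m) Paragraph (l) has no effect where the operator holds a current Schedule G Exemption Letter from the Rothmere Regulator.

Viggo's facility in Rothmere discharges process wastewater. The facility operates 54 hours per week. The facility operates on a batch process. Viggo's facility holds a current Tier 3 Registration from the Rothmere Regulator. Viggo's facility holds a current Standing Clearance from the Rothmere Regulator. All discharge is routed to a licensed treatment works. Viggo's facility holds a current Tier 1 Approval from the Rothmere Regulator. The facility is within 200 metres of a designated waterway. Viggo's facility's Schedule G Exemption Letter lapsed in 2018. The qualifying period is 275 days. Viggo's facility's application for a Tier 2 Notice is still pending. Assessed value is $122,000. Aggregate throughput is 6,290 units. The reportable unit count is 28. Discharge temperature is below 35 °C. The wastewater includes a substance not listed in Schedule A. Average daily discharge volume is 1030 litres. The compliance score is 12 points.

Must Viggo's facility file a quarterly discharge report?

All of (a)'s requirements are met (aggregate throughput is 6,290 units, below the 6,520 units limit; discharge is routed to a licensed treatment works). Turning to paragraph (e): (e) operates — a current Tier 1 Approval is held. (a) is therefore removed.
Exception (b) does not apply: the wastewater includes a non-Schedule-A substance.
Exception (c) requires that average daily discharge volume is under 880 litres; but average daily discharge volume is 1030 litres, not under 880 litres, so (c) is unavailable.
Exception (d): the reportable unit count is 28, less than the 36 limit; the facility's operating hours per week are 54, under the 56 limit — every condition holds. But: (h) operates against (d): the facility is within 200 m of a designated waterway. (i) is not engaged (the compliance score is 12 points, not below 11 points), so (h) stands. (d) is therefore removed.
Every exception is unavailable, so the rule governs.

Yes — Viggo's facility must file a quarterly discharge report.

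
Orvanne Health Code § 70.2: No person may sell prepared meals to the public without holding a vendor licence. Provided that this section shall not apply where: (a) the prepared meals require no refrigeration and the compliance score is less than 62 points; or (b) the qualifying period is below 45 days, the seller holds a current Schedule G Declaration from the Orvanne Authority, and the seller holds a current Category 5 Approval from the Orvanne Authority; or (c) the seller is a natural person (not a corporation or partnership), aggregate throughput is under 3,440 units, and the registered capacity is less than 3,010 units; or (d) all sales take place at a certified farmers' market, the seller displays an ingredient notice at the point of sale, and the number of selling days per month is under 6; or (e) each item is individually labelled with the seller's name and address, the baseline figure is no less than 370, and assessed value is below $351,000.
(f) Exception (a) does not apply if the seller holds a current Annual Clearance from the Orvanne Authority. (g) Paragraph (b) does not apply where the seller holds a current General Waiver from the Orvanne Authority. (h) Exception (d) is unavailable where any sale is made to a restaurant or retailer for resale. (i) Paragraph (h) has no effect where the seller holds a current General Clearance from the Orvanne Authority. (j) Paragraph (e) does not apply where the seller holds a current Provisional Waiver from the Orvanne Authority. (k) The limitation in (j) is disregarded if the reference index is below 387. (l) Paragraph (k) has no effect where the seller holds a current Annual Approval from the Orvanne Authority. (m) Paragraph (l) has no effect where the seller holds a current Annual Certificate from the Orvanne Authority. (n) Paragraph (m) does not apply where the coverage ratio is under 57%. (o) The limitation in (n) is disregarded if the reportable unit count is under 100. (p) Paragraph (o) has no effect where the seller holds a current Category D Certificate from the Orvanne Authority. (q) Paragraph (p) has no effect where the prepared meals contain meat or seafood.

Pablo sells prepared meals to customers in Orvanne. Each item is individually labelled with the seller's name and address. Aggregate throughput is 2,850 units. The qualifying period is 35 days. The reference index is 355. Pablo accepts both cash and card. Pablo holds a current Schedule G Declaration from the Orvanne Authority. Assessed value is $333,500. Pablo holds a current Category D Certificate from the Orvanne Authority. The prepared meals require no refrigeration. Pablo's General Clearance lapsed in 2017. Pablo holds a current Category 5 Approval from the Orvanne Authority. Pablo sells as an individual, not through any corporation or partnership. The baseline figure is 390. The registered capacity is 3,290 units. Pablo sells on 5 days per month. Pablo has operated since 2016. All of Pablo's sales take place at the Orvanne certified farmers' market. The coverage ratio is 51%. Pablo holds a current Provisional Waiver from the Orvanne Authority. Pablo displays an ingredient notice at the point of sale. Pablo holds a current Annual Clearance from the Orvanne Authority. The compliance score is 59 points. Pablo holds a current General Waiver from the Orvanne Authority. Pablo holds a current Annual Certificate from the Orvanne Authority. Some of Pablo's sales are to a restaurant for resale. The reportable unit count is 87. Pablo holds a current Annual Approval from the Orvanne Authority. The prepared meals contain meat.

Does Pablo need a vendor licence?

Exception (a): the prepared meals are shelf-stable; the compliance score is 59 points, less than the 62 points limit — every condition holds. But applying paragraph (f): (f) operates against (a): a current Annual Clearance is held. So (a) is unavailable.
All of (b)'s requirements are met (the qualifying period is 35 days, below the 45 days limit; a current Schedule G Declaration is held; a current Category 5 Approval is held). However, paragraph (g) must be considered: (g) operates — a current General Waiver is held. So (b) is unavailable.
Exception (c) does not apply: the registered capacity is 3,290 units, not less than 3,010 units.
Exception (d) is satisfied on its face — all sales are at a certified farmers' market; an ingredient notice is displayed; the number of selling days per month is 5, under the 6 limit. Turning to paragraphs (h)–(i): (h) applies — some sales are to a restaurant for resale. (i), which would lift (h), does not operate here — no current General Clearance is held. So (d) is unavailable.
Exception (e): items are individually labelled; the baseline figure is 390, meeting the 370 threshold; assessed value is $333,500, below the $351,000 limit — every condition holds. Under paragraphs (j)–(q): (j) would limit (e) — a current Provisional Waiver is held — but (k) sets (j) aside: (k) operates against (j): the reference index is 355, below the 387 limit. (l) would limit (k) — a current Annual Approval is held — but (m) sets (l) aside: (m) operates against (l): a current Annual Certificate is held. (n) would limit (m) — the coverage ratio is 51%, under the 57% limit — but (o) sets (n) aside: (o) operates against (n): the reportable unit count is 87, under the 100 limit. (p) would limit (o) — a current Category D Certificate is held — but (q) sets (p) aside: (q) is engaged — the prepared meals contain meat. So (e) applies.

No — exception (e) applies; Pablo is not required to hold a vendor licence.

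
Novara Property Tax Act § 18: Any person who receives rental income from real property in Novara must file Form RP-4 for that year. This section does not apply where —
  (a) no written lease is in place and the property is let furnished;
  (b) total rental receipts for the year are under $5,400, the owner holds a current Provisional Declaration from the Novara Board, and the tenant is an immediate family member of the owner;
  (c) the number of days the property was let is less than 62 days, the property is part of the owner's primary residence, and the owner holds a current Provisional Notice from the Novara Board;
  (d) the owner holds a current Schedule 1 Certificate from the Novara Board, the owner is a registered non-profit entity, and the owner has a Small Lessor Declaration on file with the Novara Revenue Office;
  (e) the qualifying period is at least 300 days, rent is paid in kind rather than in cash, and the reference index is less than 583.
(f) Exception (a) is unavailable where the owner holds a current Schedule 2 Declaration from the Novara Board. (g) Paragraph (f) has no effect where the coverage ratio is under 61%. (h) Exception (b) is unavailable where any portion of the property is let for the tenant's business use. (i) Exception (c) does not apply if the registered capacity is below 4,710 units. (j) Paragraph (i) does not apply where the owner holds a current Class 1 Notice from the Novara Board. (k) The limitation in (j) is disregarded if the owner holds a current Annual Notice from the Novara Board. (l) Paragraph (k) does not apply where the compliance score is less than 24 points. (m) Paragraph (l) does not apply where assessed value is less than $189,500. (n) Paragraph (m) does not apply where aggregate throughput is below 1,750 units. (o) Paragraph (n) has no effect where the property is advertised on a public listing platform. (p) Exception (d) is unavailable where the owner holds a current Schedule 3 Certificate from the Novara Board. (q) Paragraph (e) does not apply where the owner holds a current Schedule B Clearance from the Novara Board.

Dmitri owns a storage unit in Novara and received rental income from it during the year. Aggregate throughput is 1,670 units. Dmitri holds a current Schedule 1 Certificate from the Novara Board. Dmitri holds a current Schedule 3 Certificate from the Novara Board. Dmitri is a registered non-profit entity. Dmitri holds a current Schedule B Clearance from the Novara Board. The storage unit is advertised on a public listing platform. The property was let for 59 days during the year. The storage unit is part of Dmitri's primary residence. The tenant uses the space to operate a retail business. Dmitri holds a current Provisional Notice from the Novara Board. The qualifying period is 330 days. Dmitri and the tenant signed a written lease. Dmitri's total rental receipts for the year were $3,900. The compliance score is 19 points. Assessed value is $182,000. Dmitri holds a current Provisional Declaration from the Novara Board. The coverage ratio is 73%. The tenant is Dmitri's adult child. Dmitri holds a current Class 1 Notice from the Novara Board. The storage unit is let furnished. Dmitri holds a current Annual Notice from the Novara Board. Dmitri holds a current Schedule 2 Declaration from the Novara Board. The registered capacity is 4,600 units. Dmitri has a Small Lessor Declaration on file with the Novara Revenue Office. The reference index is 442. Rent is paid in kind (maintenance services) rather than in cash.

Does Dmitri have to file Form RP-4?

Yes — Dmitri must file Form RP-4.

Exception (a) does not apply: a written lease is in place.
All of (b)'s requirements are met (total rental receipts for the year are $3,900, under the $5,400 limit; a current Provisional Declaration is held; the tenant is an immediate family member). But applying paragraph (h): (h) is triggered — the space is let for business use. Exception (b) does not apply.
Exception (c): the number of days the property was let is 59 days, less than the 62 days limit; the storage unit is part of the primary residence; a current Provisional Notice is held — every condition holds. But applying paragraphs (i)–(o): (i) applies — the registered capacity is 4,600 units, below the 4,710 units limit. (j) is engaged (a current Class 1 Notice is held), but yields to (k): (k) is triggered — a current Annual Notice is held. (l) applies (the compliance score is 19 points, less than the 24 points limit), but is set aside by (m): (m) operates — assessed value is $182,000, less than the $189,500 limit. (n) would limit (m) — aggregate throughput is 1,670 units, below the 1,750 units limit — but (o) sets (n) aside: (o) is triggered — the property is publicly advertised. Exception (c) does not apply.
All of (d)'s requirements are met (a current Schedule 1 Certificate is held; Dmitri is a registered non-profit; a Small Lessor Declaration is on file). But: (p) applies — a current Schedule 3 Certificate is held. Exception (d) does not apply.
Exception (e): the qualifying period is 330 days, meeting the 300 days threshold; rent is paid in kind; the reference index is 442, less than the 583 limit — every condition holds. But applying paragraph (q): (q) operates against (e): a current Schedule B Clearance is held. Exception (e) does not apply.
No exception is made out. Dmitri falls within the general rule.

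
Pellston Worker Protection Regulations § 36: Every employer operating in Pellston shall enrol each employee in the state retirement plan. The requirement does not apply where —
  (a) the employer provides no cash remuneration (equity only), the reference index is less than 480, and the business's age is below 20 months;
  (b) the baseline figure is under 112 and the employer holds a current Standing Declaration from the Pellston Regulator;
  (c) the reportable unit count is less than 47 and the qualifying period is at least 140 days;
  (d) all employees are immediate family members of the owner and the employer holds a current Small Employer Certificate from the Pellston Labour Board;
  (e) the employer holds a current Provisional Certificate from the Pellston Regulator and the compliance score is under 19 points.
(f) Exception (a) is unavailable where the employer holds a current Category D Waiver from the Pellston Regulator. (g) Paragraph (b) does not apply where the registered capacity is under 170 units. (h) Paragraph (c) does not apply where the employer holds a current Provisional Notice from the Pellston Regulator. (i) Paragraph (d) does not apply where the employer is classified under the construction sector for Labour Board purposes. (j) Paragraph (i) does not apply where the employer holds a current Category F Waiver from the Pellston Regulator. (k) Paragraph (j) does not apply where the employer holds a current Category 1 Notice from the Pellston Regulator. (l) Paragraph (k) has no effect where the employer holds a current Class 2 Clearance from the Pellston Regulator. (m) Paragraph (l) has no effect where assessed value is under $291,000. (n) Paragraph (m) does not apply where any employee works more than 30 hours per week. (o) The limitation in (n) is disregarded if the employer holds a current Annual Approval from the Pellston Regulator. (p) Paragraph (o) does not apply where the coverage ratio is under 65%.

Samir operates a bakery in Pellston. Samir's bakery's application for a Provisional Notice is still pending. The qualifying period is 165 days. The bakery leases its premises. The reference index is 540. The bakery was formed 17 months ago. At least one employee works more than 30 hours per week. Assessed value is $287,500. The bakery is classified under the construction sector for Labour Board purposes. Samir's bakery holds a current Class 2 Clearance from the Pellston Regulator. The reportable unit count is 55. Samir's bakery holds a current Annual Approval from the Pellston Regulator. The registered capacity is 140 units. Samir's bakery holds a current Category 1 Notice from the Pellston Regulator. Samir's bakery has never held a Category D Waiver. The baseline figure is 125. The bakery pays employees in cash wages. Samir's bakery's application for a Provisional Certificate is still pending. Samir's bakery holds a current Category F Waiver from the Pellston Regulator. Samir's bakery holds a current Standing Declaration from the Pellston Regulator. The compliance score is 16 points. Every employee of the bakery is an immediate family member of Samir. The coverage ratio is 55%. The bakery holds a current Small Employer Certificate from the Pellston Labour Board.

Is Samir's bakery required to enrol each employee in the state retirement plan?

No — exception (d) applies; Samir's bakery is not required to enrol each employee in the state retirement plan.

Exception (a) fails — employees are paid cash wages.
Exception (b) fails — the baseline figure is 125, not under 112.
Exception (c) requires that the reportable unit count is less than 47; but the reportable unit count is 55, not less than 47, so (c) is unavailable.
Exception (d) is satisfied on its face — every employee is an immediate family member; a current Small Employer Certificate is held. Applying paragraphs (i)–(p): (i) would limit (d) — the bakery is classified under the construction sector — but (j) sets (i) aside: (j) operates against (i): a current Category F Waiver is held. (k) would limit (j) — a current Category 1 Notice is held — but (l) sets (k) aside: (l) is engaged — a current Class 2 Clearance is held. (m) would limit (l) — assessed value is $287,500, under the $291,000 limit — but (n) sets (m) aside: (n) applies — at least one employee exceeds 30 hours/week. (o) is engaged (a current Annual Approval is held), but is itself disapplied by (p): (p) is engaged — the coverage ratio is 55%, under the 65% limit. Exception (d) stands.
Exception (e) requires that the employer holds a current Provisional Certificate from the Pellston Regulator; but there is no Provisional Certificate in force, so (e) is unavailable.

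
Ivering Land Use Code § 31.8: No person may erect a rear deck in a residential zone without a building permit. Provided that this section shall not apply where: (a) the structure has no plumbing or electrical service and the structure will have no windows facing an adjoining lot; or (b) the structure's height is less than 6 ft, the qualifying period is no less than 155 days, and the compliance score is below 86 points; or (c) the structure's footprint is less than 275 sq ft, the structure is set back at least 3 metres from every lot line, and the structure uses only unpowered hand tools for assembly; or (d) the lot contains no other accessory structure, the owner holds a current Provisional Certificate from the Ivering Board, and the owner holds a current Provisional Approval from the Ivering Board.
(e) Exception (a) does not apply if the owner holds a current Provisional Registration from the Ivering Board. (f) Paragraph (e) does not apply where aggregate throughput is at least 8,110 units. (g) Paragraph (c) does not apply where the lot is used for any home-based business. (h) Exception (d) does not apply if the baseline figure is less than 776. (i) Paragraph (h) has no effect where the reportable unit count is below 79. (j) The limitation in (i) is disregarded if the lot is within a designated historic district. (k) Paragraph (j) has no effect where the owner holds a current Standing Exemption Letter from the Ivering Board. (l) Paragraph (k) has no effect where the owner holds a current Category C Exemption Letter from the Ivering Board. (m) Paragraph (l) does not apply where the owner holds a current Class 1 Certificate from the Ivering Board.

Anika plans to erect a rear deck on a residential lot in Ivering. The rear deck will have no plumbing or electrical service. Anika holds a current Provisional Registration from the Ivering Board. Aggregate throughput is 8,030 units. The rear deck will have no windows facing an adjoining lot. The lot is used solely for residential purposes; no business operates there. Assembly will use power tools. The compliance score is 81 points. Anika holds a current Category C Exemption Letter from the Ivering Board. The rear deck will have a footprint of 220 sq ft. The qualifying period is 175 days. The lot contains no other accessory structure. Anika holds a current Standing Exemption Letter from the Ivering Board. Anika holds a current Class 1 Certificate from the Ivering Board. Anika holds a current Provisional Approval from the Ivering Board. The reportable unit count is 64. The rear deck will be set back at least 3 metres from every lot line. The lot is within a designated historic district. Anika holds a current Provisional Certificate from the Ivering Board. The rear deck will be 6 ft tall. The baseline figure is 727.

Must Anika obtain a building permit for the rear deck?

Exception (a): there is no plumbing or electrical service; no windows face an adjoining lot — every condition holds. Turning to paragraphs (e)–(f): (e) operates against (a): a current Provisional Registration is held. (f) is inapplicable (aggregate throughput is 8,030 units, short of 8,110 units), so (e) stands. So (a) is unavailable.
Exception (b) fails — the structure's height is 6 ft, not less than 6 ft.
Exception (c) requires that the structure uses only unpowered hand tools for assembly; but assembly uses power tools, so (c) is unavailable.
Exception (d) is satisfied on its face — the lot has no other accessory structure; a current Provisional Certificate is held; a current Provisional Approval is held. Under paragraphs (h)–(m): (h) is engaged (the baseline figure is 727, less than the 776 limit), but is itself disapplied by (i): (i) operates against (h): the reportable unit count is 64, below the 79 limit. (j) would limit (i) — the lot is in a historic district — but (k) sets (j) aside: (k) is triggered — a current Standing Exemption Letter is held. (l) would limit (k) — a current Category C Exemption Letter is held — but (m) sets (l) aside: (m) operates against (l): a current Class 1 Certificate is held. (d) remains available.

No — exception (d) applies; Anika does not need a building permit.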